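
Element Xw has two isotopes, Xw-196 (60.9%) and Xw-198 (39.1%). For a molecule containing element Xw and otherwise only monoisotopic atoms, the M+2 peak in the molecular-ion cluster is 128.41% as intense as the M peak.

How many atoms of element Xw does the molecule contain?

2

The M+2/M ratio from n Xw atoms is n · q/p = n · 0.391/0.609.
n = 1.2841 × 0.609/0.391 = 2.00 ≈ 2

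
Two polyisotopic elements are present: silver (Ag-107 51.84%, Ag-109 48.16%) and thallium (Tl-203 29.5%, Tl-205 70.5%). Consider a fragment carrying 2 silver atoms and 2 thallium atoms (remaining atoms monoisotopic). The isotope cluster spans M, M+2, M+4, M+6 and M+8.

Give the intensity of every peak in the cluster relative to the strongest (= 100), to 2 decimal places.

Silver pattern (n=2): 0.26873856 : 0.49932288 : 0.23193856
Thallium pattern (n=2): 0.087025 : 0.41595 : 0.497025
Convolve the two distributions (both contribute in 2-u steps):
  M: 0.26873856×0.087025 = 0.023387
  M+2: 0.26873856×0.41595 + 0.49932288×0.087025 = 0.155235
  M+4: 0.26873856×0.497025 + 0.49932288×0.41595 + 0.23193856×0.087025 = 0.361448
  M+6: 0.49932288×0.497025 + 0.23193856×0.41595 = 0.344651
  M+8: 0.23193856×0.497025 = 0.115279
Scale to base peak (0.361448) = 100: 6.47 : 42.95 : 100.00 : 95.35 : 31.89

6.47 : 42.95 : 100.00 : 95.35 : 31.89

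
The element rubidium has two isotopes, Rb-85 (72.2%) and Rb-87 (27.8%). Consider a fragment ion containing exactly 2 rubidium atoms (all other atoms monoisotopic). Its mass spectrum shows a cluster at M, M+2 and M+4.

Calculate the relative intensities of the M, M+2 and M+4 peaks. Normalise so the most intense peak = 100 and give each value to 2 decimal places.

Each Rb atom is independently Rb-85 (p = 0.722) or Rb-87 (q = 0.278); the cluster is the binomial expansion (p + q)^2.
P(M) = 0.722^2 = 0.521284
P(M+2) = 2 × 0.722^1 × 0.278^1 = 0.401432
P(M+4) = 0.278^2 = 0.077284
The M peak is largest (0.521284); scaling to 100 gives 100.00 : 77.01 : 14.83.

100.00 : 77.01 : 14.83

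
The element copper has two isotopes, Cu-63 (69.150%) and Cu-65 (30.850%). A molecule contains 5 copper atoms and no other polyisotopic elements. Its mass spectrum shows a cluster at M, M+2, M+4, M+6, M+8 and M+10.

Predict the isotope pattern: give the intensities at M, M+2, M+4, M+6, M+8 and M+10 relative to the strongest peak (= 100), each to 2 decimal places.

The 5 Cu atoms are independent, so intensities follow the terms of (0.69150 + 0.30850)^5.
P(M) = 0.69150^5 = 0.158111
P(M+2) = 5 × 0.69150^4 × 0.30850^1 = 0.352691
P(M+4) = 10 × 0.69150^3 × 0.30850^2 = 0.314693
P(M+6) = 10 × 0.69150^2 × 0.30850^3 = 0.140394
P(M+8) = 5 × 0.69150^1 × 0.30850^4 = 0.031317
P(M+10) = 0.30850^5 = 0.002794
The M+2 peak is largest (0.352691); scaling to 100 gives 44.83 : 100.00 : 89.23 : 39.81 : 8.88 : 0.79.

44.83 : 100.00 : 89.23 : 39.81 : 8.88 : 0.79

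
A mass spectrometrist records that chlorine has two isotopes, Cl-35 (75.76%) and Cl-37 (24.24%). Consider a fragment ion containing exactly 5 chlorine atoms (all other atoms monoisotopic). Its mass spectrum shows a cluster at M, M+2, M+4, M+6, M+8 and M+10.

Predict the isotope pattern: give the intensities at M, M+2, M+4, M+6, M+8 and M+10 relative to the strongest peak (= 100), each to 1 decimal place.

62.5 : 100.0 : 64.0 : 20.5 : 3.3 : 0.2

The 5 Cl atoms are independent, so intensities follow the terms of (0.7576 + 0.2424)^5.
P(M) = 0.7576^5 = 0.249574
P(M+2) = 5 × 0.7576^4 × 0.2424^1 = 0.399266
P(M+4) = 10 × 0.7576^3 × 0.2424^2 = 0.255497
P(M+6) = 10 × 0.7576^2 × 0.2424^3 = 0.081748
P(M+8) = 5 × 0.7576^1 × 0.2424^4 = 0.013078
P(M+10) = 0.2424^5 = 0.000837
The M+2 peak is largest (0.399266); scaling to 100 gives 62.5 : 100.0 : 64.0 : 20.5 : 3.3 : 0.2.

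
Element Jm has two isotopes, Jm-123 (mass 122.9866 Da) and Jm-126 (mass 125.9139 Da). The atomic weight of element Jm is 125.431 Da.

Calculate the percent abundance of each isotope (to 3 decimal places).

Writing the weighted mean with unknown fraction x of Jm-123:
122.9866·x + 125.9139·(1 − x) = 125.431
(122.9866 − 125.9139)·x = 125.431 − 125.9139
x = -0.4829 / -2.9273 = 0.16496 → 16.496% Jm-123, 83.504% Jm-126.

Jm-123: 16.496%, Jm-126: 83.504%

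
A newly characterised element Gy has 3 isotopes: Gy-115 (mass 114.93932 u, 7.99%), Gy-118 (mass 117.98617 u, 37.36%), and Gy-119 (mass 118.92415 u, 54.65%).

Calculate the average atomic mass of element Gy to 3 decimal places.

118.255 u

Weight each isotope mass by its fractional abundance: 0.0799 × 114.93932 + 0.3736 × 117.98617 + 0.5465 × 118.92415
= 9.183652 + 44.079633 + 64.992048 = 118.255333 u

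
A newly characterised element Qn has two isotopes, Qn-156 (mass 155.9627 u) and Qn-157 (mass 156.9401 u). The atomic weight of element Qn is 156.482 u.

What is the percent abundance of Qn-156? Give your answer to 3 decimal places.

46.869%

Writing the weighted mean with unknown fraction x of Qn-156:
155.9627·x + 156.9401·(1 − x) = 156.482
(155.9627 − 156.9401)·x = 156.482 − 156.9401
x = -0.4581 / -0.9774 = 0.46869 → 46.869% Qn-156, 53.131% Qn-157.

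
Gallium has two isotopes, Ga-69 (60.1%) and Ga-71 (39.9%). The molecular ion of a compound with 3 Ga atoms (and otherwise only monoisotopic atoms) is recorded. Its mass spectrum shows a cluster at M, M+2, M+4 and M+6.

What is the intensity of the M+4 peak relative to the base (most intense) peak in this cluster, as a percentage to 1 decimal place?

(0.601 + 0.399)^3 gives M 0.2171, M+2 0.4324, M+4 0.2870, M+6 0.0635; the largest is M+2.
P(M+2) = C(3,1) × 0.601^2 × 0.399^1 = 3 × 0.361201 × 0.3990 = 0.432358 (base)
P(M+4) = C(3,2) × 0.601^1 × 0.399^2 = 3 × 0.6010 × 0.159201 = 0.287039
Relative intensity = 0.287039 / 0.432358 × 100 = 66.4

66.4%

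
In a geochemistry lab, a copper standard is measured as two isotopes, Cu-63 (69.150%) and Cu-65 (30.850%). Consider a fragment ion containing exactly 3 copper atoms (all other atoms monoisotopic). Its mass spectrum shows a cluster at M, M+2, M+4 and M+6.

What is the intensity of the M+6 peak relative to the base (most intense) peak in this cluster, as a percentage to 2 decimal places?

6.63%

Binomial terms of (0.69150 + 0.30850)^3: M 0.3307, M+2 0.4425, M+4 0.1974, M+6 0.0294 → M+2 is the base peak.
P(M+2) = C(3,1) × 0.69150^2 × 0.30850^1 = 3 × 0.47817225 × 0.3085 = 0.442548 (base)
P(M+6) = C(3,3) × 0.69150^0 × 0.30850^3 = 1 × 1.0000 × 0.02936064 = 0.029361
Relative intensity = 0.029361 / 0.442548 × 100 = 6.63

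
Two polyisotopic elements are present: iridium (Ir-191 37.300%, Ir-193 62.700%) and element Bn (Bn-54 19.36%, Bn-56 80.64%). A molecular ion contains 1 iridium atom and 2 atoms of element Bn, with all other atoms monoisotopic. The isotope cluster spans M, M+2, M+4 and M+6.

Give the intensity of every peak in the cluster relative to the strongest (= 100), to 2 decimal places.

3.19 : 31.93 : 100.00 : 93.02

Iridium pattern (n=1): 0.3730 : 0.6270
Element Bn pattern (n=2): 0.03748096 : 0.31223808 : 0.65028096
Convolve the two distributions (both contribute in 2-u steps):
  M: 0.3730×0.03748096 = 0.013980
  M+2: 0.3730×0.31223808 + 0.6270×0.03748096 = 0.139965
  M+4: 0.3730×0.65028096 + 0.6270×0.31223808 = 0.438328
  M+6: 0.6270×0.65028096 = 0.407726
Scale to base peak (0.438328) = 100: 3.19 : 31.93 : 100.00 : 93.02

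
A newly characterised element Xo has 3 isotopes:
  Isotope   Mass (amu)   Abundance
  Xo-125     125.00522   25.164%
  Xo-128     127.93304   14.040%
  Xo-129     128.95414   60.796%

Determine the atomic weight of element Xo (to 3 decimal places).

Weight each isotope mass by its fractional abundance: 0.25164 × 125.00522 + 0.14040 × 127.93304 + 0.60796 × 128.95414
= 31.456314 + 17.961799 + 78.398959 = 127.817072 amu

127.817 amu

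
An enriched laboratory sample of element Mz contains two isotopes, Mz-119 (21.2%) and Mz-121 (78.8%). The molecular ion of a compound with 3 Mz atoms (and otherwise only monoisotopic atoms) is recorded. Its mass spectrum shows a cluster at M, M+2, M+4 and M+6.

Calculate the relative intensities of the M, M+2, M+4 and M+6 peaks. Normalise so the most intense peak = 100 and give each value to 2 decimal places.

1.95 : 21.71 : 80.71 : 100.00

The 3 Mz atoms are independent, so intensities follow the terms of (0.212 + 0.788)^3.
P(M) = 0.212^3 = 0.009528
P(M+2) = 3 × 0.212^2 × 0.788^1 = 0.106248
P(M+4) = 3 × 0.212^1 × 0.788^2 = 0.394920
P(M+6) = 0.788^3 = 0.489304
The M+6 peak is largest (0.489304); scaling to 100 gives 1.95 : 21.71 : 80.71 : 100.00.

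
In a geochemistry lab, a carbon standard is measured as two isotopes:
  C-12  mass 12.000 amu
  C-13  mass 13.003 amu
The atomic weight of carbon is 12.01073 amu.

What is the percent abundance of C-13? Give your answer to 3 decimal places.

1.070%

Let x be the fractional abundance of C-12; then C-13 has abundance 1 − x.
12.000·x + 13.003·(1 − x) = 12.01073
(12.000 − 13.003)·x = 12.01073 − 13.003
x = -0.99227 / -1.003 = 0.98930 → 98.930% C-12, 1.070% C-13.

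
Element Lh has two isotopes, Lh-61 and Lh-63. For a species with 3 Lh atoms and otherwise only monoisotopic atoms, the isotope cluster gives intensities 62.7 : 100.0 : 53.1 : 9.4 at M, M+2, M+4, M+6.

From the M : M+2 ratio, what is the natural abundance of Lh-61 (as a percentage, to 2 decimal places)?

65.29%

Write p for the Lh-61 fraction. I(M+2)/I(M) = [C(3,1)·p^2·(1−p)] / p^3 = 3·(1−p)/p = 100.0/62.7 = 1.5949
(1−p)/p = 1.5949/3 = 0.5316  ⇒  p = 1/(1 + 0.5316) = 0.6529
Lh-61: 65.29%, Lh-63: 34.71%.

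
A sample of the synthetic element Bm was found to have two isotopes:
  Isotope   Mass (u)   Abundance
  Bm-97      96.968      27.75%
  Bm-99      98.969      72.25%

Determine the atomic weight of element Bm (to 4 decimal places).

Ar = Σ fᵢ·mᵢ = 0.2775 × 96.968 + 0.7225 × 98.969
= 26.90862 + 71.50510 = 98.41372 u

98.4137 u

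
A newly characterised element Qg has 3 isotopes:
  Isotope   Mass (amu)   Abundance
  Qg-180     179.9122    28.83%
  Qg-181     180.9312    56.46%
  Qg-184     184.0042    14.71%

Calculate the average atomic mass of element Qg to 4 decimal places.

181.0895 amu

Ar = Σ fᵢ·mᵢ = 0.2883 × 179.9122 + 0.5646 × 180.9312 + 0.1471 × 184.0042
= 51.86869 + 102.15376 + 27.06702 = 181.08947 amu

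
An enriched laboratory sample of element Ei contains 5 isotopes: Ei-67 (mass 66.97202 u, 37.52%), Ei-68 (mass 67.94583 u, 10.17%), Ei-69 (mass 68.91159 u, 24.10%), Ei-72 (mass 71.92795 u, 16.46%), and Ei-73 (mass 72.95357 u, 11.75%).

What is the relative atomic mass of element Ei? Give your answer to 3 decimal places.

Average mass = Σ (abundance × isotope mass) = 0.3752 × 66.97202 + 0.1017 × 67.94583 + 0.2410 × 68.91159 + 0.1646 × 71.92795 + 0.1175 × 72.95357
= 25.127902 + 6.910091 + 16.607693 + 11.839341 + 8.572044 = 69.057071 u

69.057 u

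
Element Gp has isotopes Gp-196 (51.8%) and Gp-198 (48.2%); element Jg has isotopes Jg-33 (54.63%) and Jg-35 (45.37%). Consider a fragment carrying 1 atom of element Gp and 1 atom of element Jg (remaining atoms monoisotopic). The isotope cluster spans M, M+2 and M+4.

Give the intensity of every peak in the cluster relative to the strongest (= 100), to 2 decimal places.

56.79 : 100.00 : 43.88

Element Gp pattern (n=1): 0.5180 : 0.4820
Element Jg pattern (n=1): 0.5463 : 0.4537
Convolve the two distributions (both contribute in 2-u steps):
  M: 0.5180×0.5463 = 0.282983
  M+2: 0.5180×0.4537 + 0.4820×0.5463 = 0.498333
  M+4: 0.4820×0.4537 = 0.218683
Scale to base peak (0.498333) = 100: 56.79 : 100.00 : 43.88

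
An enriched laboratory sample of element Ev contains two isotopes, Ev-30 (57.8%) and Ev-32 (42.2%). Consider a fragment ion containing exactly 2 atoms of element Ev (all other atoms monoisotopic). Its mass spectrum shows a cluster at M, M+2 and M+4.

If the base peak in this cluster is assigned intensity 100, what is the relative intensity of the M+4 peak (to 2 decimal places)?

36.51

Binomial terms of (0.578 + 0.422)^2: M 0.3341, M+2 0.4878, M+4 0.1781 → M+2 is the base peak.
P(M+2) = C(2,1) × 0.578^1 × 0.422^1 = 2 × 0.5780 × 0.4220 = 0.487832 (base)
P(M+4) = C(2,2) × 0.578^0 × 0.422^2 = 1 × 1.0000 × 0.178084 = 0.178084
Relative intensity = 0.178084 / 0.487832 × 100 = 36.51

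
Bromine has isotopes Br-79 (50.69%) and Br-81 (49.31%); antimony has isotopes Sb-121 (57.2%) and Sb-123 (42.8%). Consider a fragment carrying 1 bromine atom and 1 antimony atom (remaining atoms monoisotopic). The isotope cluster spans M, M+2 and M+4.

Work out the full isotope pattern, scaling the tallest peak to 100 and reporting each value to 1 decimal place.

58.1 : 100.0 : 42.3

Bromine pattern (n=1): 0.5069 : 0.4931
Antimony pattern (n=1): 0.5720 : 0.4280
Convolve the two distributions (both contribute in 2-u steps):
  M: 0.5069×0.5720 = 0.289947
  M+2: 0.5069×0.4280 + 0.4931×0.5720 = 0.499006
  M+4: 0.4931×0.4280 = 0.211047
Scale to base peak (0.499006) = 100: 58.1 : 100.0 : 42.3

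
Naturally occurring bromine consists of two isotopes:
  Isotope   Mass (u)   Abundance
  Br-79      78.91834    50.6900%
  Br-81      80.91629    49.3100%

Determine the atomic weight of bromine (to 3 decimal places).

79.904 u

Average mass = Σ (abundance × isotope mass) = 0.506900 × 78.91834 + 0.493100 × 80.91629
= 40.003707 + 39.899823 = 79.903530 u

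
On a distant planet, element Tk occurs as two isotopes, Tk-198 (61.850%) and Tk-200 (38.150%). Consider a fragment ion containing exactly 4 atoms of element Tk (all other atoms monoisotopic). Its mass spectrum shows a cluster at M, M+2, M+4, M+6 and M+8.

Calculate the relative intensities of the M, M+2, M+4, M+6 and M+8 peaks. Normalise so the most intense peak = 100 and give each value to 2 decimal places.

Expanding (0.61850 + 0.38150)^4:
P(M) = 0.61850^4 = 0.146339
P(M+2) = 4 × 0.61850^3 × 0.38150^1 = 0.361055
P(M+4) = 6 × 0.61850^2 × 0.38150^2 = 0.334056
P(M+6) = 4 × 0.61850^1 × 0.38150^3 = 0.137367
P(M+8) = 0.38150^4 = 0.021183
The M+2 peak is largest (0.361055); scaling to 100 gives 40.53 : 100.00 : 92.52 : 38.05 : 5.87.

40.53 : 100.00 : 92.52 : 38.05 : 5.87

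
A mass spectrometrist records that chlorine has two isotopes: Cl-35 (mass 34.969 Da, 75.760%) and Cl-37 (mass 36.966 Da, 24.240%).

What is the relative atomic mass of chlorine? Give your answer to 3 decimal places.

35.453 Da

The abundance-weighted mean is 0.75760 × 34.969 + 0.24240 × 36.966
= 26.4925 + 8.9606 = 35.4531 Da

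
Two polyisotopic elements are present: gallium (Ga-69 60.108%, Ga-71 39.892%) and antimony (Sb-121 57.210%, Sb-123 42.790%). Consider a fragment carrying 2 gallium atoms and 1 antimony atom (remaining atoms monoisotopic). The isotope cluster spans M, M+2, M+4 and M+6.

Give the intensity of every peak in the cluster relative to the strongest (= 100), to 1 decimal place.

48.2 : 100.0 : 69.1 : 15.9

Gallium pattern (n=2): 0.36129717 : 0.47956567 : 0.15913717
Antimony pattern (n=1): 0.5721 : 0.4279
Convolve the two distributions (both contribute in 2-u steps):
  M: 0.36129717×0.5721 = 0.206698
  M+2: 0.36129717×0.4279 + 0.47956567×0.5721 = 0.428959
  M+4: 0.47956567×0.4279 + 0.15913717×0.5721 = 0.296249
  M+6: 0.15913717×0.4279 = 0.068095
Scale to base peak (0.428959) = 100: 48.2 : 100.0 : 69.1 : 15.9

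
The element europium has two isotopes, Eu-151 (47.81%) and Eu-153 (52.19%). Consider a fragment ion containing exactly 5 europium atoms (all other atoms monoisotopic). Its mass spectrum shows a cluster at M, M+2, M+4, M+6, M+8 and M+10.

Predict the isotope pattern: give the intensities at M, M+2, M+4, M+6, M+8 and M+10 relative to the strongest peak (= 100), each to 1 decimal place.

7.7 : 42.0 : 91.6 : 100.0 : 54.6 : 11.9

Each Eu atom is independently Eu-151 (p = 0.4781) or Eu-153 (q = 0.5219); the cluster is the binomial expansion (p + q)^5.
P(M) = 0.4781^5 = 0.024980
P(M+2) = 5 × 0.4781^4 × 0.5219^1 = 0.136343
P(M+4) = 10 × 0.4781^3 × 0.5219^2 = 0.297667
P(M+6) = 10 × 0.4781^2 × 0.5219^3 = 0.324937
P(M+8) = 5 × 0.4781^1 × 0.5219^4 = 0.177353
P(M+10) = 0.5219^5 = 0.038720
The M+6 peak is largest (0.324937); scaling to 100 gives 7.7 : 42.0 : 91.6 : 100.0 : 54.6 : 11.9.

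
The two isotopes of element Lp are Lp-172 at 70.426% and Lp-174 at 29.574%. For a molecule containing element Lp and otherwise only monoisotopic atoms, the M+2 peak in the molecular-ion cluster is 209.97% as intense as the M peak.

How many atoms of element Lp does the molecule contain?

For n independent Lp atoms, I(M+2)/I(M) = n · (abundance Lp-174) / (abundance Lp-172) = n · 0.29574/0.70426.
n = 2.0997 × 0.70426/0.29574 = 5.00 ≈ 5

5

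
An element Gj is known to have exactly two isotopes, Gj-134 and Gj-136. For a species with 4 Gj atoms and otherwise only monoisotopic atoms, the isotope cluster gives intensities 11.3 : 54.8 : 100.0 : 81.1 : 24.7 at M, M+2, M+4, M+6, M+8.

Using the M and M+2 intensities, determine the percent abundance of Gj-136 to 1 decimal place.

Let p = fractional abundance of Gj-134. I(M+2)/I(M) = [C(4,1)·p^3·(1−p)] / p^4 = 4·(1−p)/p = 54.8/11.3 = 4.8496
(1−p)/p = 4.8496/4 = 1.2124  ⇒  p = 1/(1 + 1.2124) = 0.4520
Gj-134: 45.2%, Gj-136: 54.8%.

54.8%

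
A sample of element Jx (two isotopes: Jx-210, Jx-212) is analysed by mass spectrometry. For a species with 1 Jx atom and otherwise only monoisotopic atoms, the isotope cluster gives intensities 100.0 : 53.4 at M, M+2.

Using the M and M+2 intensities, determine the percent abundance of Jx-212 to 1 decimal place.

34.8%

Write p for the Jx-210 fraction. I(M+2)/I(M) = [C(1,1)·p^0·(1−p)] / p^1 = 1·(1−p)/p = 53.4/100.0 = 0.5340
(1−p)/p = 0.5340/1 = 0.5340  ⇒  p = 1/(1 + 0.5340) = 0.6519
Jx-210: 65.2%, Jx-212: 34.8%.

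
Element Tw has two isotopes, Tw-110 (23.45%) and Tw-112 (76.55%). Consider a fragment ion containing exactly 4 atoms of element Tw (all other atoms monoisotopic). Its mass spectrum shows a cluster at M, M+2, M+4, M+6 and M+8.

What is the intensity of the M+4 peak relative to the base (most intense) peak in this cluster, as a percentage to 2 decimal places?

45.95%

(0.2345 + 0.7655)^4 gives M 0.0030, M+2 0.0395, M+4 0.1933, M+6 0.4208, M+8 0.3434; the largest is M+6.
P(M+6) = C(4,3) × 0.2345^1 × 0.7655^3 = 4 × 0.2345 × 0.44857554 = 0.420764 (base)
P(M+4) = C(4,2) × 0.2345^2 × 0.7655^2 = 6 × 0.05499025 × 0.58599025 = 0.193343
Relative intensity = 0.193343 / 0.420764 × 100 = 45.95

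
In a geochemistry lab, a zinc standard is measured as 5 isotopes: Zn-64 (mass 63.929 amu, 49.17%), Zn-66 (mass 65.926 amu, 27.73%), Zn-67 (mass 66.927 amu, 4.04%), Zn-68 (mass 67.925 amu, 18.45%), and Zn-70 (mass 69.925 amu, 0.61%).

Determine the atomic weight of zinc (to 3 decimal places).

65.378 amu

Average mass = Σ (abundance × isotope mass) = 0.4917 × 63.929 + 0.2773 × 65.926 + 0.0404 × 66.927 + 0.1845 × 67.925 + 0.0061 × 69.925
= 31.4339 + 18.2813 + 2.7039 + 12.5322 + 0.4265 = 65.3778 amu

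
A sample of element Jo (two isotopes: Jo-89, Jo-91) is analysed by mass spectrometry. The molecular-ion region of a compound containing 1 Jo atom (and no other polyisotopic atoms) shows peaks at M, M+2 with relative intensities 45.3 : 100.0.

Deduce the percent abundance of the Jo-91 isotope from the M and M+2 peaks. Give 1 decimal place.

68.8%

If p is the fraction of Jo that is Jo-89, then I(M+2)/I(M) = [C(1,1)·p^0·(1−p)] / p^1 = 1·(1−p)/p = 100.0/45.3 = 2.2075
(1−p)/p = 2.2075/1 = 2.2075  ⇒  p = 1/(1 + 2.2075) = 0.3118
Jo-89: 31.2%, Jo-91: 68.8%.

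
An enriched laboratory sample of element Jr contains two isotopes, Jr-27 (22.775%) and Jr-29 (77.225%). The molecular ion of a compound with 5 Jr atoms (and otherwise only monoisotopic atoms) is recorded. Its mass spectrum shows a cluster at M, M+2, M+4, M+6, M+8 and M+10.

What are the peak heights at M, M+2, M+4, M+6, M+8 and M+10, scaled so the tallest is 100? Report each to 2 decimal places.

The 5 Jr atoms are independent, so intensities follow the terms of (0.22775 + 0.77225)^5.
P(M) = 0.22775^5 = 0.000613
P(M+2) = 5 × 0.22775^4 × 0.77225^1 = 0.010389
P(M+4) = 10 × 0.22775^3 × 0.77225^2 = 0.070452
P(M+6) = 10 × 0.22775^2 × 0.77225^3 = 0.238886
P(M+8) = 5 × 0.22775^1 × 0.77225^4 = 0.405005
P(M+10) = 0.77225^5 = 0.274656
The M+8 peak is largest (0.405005); scaling to 100 gives 0.15 : 2.57 : 17.40 : 58.98 : 100.00 : 67.82.

0.15 : 2.57 : 17.40 : 58.98 : 100.00 : 67.82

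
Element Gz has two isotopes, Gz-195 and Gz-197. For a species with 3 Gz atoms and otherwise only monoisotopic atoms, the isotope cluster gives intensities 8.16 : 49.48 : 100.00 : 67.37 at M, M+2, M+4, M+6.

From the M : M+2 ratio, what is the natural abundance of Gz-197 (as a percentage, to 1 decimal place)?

If p is the fraction of Gz that is Gz-195, then I(M+2)/I(M) = [C(3,1)·p^2·(1−p)] / p^3 = 3·(1−p)/p = 49.48/8.16 = 6.0637
(1−p)/p = 6.0637/3 = 2.0212  ⇒  p = 1/(1 + 2.0212) = 0.3310
Gz-195: 33.1%, Gz-197: 66.9%.

66.9%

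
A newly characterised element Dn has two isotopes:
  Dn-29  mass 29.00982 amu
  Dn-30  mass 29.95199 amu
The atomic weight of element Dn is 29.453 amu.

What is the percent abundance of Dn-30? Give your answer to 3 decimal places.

With x = fraction of Dn-29 (so Dn-30 is 1 − x):
29.00982·x + 29.95199·(1 − x) = 29.453
(29.00982 − 29.95199)·x = 29.453 − 29.95199
x = -0.49899 / -0.94217 = 0.52962 → 52.962% Dn-29, 47.038% Dn-30.

47.038%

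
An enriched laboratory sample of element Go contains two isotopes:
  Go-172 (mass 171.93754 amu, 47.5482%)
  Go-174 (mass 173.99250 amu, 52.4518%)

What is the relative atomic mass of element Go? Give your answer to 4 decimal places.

173.0154 amu

Ar = Σ fᵢ·mᵢ = 0.475482 × 171.93754 + 0.524518 × 173.99250
= 81.753205 + 91.262198 = 173.015403 amu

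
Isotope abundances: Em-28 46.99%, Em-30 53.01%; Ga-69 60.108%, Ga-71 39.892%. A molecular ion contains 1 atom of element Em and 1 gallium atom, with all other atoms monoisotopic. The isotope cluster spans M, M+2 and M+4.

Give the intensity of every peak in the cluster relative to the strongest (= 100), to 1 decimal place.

55.8 : 100.0 : 41.8

Element Em pattern (n=1): 0.4699 : 0.5301
Gallium pattern (n=1): 0.60108 : 0.39892
Convolve the two distributions (both contribute in 2-u steps):
  M: 0.4699×0.60108 = 0.282447
  M+2: 0.4699×0.39892 + 0.5301×0.60108 = 0.506085
  M+4: 0.5301×0.39892 = 0.211467
Scale to base peak (0.506085) = 100: 55.8 : 100.0 : 41.8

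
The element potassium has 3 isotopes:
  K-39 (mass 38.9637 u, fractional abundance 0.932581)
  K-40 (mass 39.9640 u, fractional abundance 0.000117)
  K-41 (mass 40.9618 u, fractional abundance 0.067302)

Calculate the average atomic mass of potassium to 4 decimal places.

39.0983 u

Average mass = Σ (abundance × isotope mass) = 0.932581 × 38.9637 + 0.000117 × 39.9640 + 0.067302 × 40.9618
= 36.33681 + 0.00468 + 2.75681 = 39.09830 u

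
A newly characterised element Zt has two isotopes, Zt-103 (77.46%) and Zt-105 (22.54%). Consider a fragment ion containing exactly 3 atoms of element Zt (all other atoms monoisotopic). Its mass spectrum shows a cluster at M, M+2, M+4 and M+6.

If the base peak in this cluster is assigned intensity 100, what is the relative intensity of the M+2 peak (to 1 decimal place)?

87.3

Binomial terms of (0.7746 + 0.2254)^3: M 0.4648, M+2 0.4057, M+4 0.1181, M+6 0.0115 → M is the base peak.
P(M) = C(3,0) × 0.7746^3 × 0.2254^0 = 1 × 0.464764 × 1.0000 = 0.464764 (base)
P(M+2) = C(3,1) × 0.7746^2 × 0.2254^1 = 3 × 0.60000516 × 0.2254 = 0.405723
Relative intensity = 0.405723 / 0.464764 × 100 = 87.3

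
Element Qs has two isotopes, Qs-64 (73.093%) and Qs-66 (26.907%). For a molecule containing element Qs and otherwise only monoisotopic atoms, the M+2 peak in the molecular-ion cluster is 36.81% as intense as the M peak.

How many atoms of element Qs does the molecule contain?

1

With n Qs atoms, P(M+2)/P(M) = C(n,1)·p^(n−1)q / p^n = n·q/p = n · 0.26907/0.73093.
n = 0.3681 × 0.73093/0.26907 = 1.00 ≈ 1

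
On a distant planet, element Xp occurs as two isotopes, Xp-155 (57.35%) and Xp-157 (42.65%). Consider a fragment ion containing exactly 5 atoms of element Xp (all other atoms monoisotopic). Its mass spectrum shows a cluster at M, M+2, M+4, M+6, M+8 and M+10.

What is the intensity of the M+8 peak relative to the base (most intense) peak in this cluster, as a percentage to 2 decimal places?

27.65%

Binomial terms of (0.5735 + 0.4265)^5: M 0.0620, M+2 0.2307, M+4 0.3431, M+6 0.2552, M+8 0.0949, M+10 0.0141 → M+4 is the base peak.
P(M+4) = C(5,2) × 0.5735^3 × 0.4265^2 = 10 × 0.18862544 × 0.18190225 = 0.343114 (base)
P(M+8) = C(5,4) × 0.5735^1 × 0.4265^4 = 5 × 0.5735 × 0.03308843 = 0.094881
Relative intensity = 0.094881 / 0.343114 × 100 = 27.65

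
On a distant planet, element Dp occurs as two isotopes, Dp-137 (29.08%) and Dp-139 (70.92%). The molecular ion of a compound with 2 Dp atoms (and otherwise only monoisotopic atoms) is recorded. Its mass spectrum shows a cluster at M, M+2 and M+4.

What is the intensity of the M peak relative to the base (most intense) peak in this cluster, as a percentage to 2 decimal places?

Binomial terms of (0.2908 + 0.7092)^2: M 0.0846, M+2 0.4125, M+4 0.5030 → M+4 is the base peak.
P(M+4) = C(2,2) × 0.2908^0 × 0.7092^2 = 1 × 1.0000 × 0.50296464 = 0.502965 (base)
P(M) = C(2,0) × 0.2908^2 × 0.7092^0 = 1 × 0.08456464 × 1.0000 = 0.084565
Relative intensity = 0.084565 / 0.502965 × 100 = 16.81

16.81%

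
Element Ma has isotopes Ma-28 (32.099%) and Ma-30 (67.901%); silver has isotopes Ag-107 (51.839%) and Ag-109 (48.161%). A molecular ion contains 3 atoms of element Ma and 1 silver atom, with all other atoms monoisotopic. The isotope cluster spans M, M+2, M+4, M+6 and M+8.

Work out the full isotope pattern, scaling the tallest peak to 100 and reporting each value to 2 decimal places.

Element Ma pattern (n=3): 0.03307307 : 0.20988453 : 0.44398173 : 0.31306067
Silver pattern (n=1): 0.51839 : 0.48161
Convolve the two distributions (both contribute in 2-u steps):
  M: 0.03307307×0.51839 = 0.017145
  M+2: 0.03307307×0.48161 + 0.20988453×0.51839 = 0.124730
  M+4: 0.20988453×0.48161 + 0.44398173×0.51839 = 0.331238
  M+6: 0.44398173×0.48161 + 0.31306067×0.51839 = 0.376114
  M+8: 0.31306067×0.48161 = 0.150773
Scale to base peak (0.376114) = 100: 4.56 : 33.16 : 88.07 : 100.00 : 40.09

4.56 : 33.16 : 88.07 : 100.00 : 40.09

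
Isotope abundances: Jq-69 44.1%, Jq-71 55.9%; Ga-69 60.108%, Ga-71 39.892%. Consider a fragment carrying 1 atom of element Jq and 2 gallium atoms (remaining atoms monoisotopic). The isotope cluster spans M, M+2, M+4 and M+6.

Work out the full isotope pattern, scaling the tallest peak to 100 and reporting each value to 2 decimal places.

Element Jq pattern (n=1): 0.4410 : 0.5590
Gallium pattern (n=2): 0.36129717 : 0.47956567 : 0.15913717
Convolve the two distributions (both contribute in 2-u steps):
  M: 0.4410×0.36129717 = 0.159332
  M+2: 0.4410×0.47956567 + 0.5590×0.36129717 = 0.413454
  M+4: 0.4410×0.15913717 + 0.5590×0.47956567 = 0.338257
  M+6: 0.5590×0.15913717 = 0.088958
Scale to base peak (0.413454) = 100: 38.54 : 100.00 : 81.81 : 21.52

38.54 : 100.00 : 81.81 : 21.52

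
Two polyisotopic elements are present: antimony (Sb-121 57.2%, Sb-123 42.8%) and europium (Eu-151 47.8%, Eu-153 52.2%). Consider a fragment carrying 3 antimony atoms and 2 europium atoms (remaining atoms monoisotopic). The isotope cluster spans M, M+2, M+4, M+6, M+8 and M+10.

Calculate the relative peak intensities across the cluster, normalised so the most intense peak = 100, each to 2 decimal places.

12.86 : 56.96 : 100.00 : 87.00 : 37.53 : 6.43

Antimony pattern (n=3): 0.18714925 : 0.42010426 : 0.31434374 : 0.07840275
Europium pattern (n=2): 0.228484 : 0.499032 : 0.272484
Convolve the two distributions (both contribute in 2-u steps):
  M: 0.18714925×0.228484 = 0.042761
  M+2: 0.18714925×0.499032 + 0.42010426×0.228484 = 0.189381
  M+4: 0.18714925×0.272484 + 0.42010426×0.499032 + 0.31434374×0.228484 = 0.332463
  M+6: 0.42010426×0.272484 + 0.31434374×0.499032 + 0.07840275×0.228484 = 0.289253
  M+8: 0.31434374×0.272484 + 0.07840275×0.499032 = 0.124779
  M+10: 0.07840275×0.272484 = 0.021363
Scale to base peak (0.332463) = 100: 12.86 : 56.96 : 100.00 : 87.00 : 37.53 : 6.43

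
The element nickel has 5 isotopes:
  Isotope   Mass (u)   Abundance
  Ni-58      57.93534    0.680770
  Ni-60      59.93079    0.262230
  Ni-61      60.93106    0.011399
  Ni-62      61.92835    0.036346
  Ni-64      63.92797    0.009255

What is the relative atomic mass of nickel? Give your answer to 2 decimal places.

58.69 u

Weight each isotope mass by its fractional abundance: 0.680770 × 57.93534 + 0.262230 × 59.93079 + 0.011399 × 60.93106 + 0.036346 × 61.92835 + 0.009255 × 63.92797
= 39.440641 + 15.715651 + 0.694553 + 2.250848 + 0.591653 = 58.693346 u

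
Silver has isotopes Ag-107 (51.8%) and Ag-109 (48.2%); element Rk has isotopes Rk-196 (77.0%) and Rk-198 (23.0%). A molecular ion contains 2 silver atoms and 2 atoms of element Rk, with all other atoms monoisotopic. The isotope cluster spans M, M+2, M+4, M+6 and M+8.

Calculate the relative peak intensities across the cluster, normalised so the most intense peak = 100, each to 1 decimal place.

40.7 : 100.0 : 84.1 : 27.8 : 3.1

Silver pattern (n=2): 0.268324 : 0.499352 : 0.232324
Element Rk pattern (n=2): 0.5929 : 0.3542 : 0.0529
Convolve the two distributions (both contribute in 2-u steps):
  M: 0.268324×0.5929 = 0.159089
  M+2: 0.268324×0.3542 + 0.499352×0.5929 = 0.391106
  M+4: 0.268324×0.0529 + 0.499352×0.3542 + 0.232324×0.5929 = 0.328810
  M+6: 0.499352×0.0529 + 0.232324×0.3542 = 0.108705
  M+8: 0.232324×0.0529 = 0.012290
Scale to base peak (0.391106) = 100: 40.7 : 100.0 : 84.1 : 27.8 : 3.1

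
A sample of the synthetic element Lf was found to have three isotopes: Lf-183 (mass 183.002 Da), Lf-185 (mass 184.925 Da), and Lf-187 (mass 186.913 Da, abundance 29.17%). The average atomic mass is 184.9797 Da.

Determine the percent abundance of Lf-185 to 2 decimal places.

43.52%

Let x and y be the fractions of Lf-183 and Lf-185. Then x + y = 1 − 0.2917 = 0.7083 and 183.002x + 184.925y = 184.9797 − 0.2917×186.913 = 130.4571779.
Substituting: 183.002x + 184.925(0.7083 − x) = 130.4571779
(183.002 − 184.925)x = -0.5251996  ⇒  x = 0.27311, y = 0.43519
Lf-183: 27.31%, Lf-185: 43.52%.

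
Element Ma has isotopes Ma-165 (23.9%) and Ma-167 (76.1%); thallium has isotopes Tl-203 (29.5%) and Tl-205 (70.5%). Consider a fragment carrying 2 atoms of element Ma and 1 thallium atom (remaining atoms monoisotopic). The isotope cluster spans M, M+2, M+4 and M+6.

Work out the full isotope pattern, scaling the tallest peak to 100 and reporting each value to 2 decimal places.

3.94 : 34.54 : 100.00 : 95.55

Element Ma pattern (n=2): 0.057121 : 0.363758 : 0.579121
Thallium pattern (n=1): 0.2950 : 0.7050
Convolve the two distributions (both contribute in 2-u steps):
  M: 0.057121×0.2950 = 0.016851
  M+2: 0.057121×0.7050 + 0.363758×0.2950 = 0.147579
  M+4: 0.363758×0.7050 + 0.579121×0.2950 = 0.427290
  M+6: 0.579121×0.7050 = 0.408280
Scale to base peak (0.427290) = 100: 3.94 : 34.54 : 100.00 : 95.55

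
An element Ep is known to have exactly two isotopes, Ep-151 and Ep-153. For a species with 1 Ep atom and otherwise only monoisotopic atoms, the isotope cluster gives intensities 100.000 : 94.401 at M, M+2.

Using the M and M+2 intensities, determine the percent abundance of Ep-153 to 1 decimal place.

48.6%

Write p for the Ep-151 fraction. I(M+2)/I(M) = [C(1,1)·p^0·(1−p)] / p^1 = 1·(1−p)/p = 94.401/100.000 = 0.9440
(1−p)/p = 0.9440/1 = 0.9440  ⇒  p = 1/(1 + 0.9440) = 0.5144
Ep-151: 51.4%, Ep-153: 48.6%.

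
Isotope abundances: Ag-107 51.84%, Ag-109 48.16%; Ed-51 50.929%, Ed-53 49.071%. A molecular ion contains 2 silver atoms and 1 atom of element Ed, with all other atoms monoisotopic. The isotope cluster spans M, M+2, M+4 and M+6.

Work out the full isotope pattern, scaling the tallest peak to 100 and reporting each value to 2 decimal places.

Silver pattern (n=2): 0.26873856 : 0.49932288 : 0.23193856
Element Ed pattern (n=1): 0.50929 : 0.49071
Convolve the two distributions (both contribute in 2-u steps):
  M: 0.26873856×0.50929 = 0.136866
  M+2: 0.26873856×0.49071 + 0.49932288×0.50929 = 0.386173
  M+4: 0.49932288×0.49071 + 0.23193856×0.50929 = 0.363147
  M+6: 0.23193856×0.49071 = 0.113815
Scale to base peak (0.386173) = 100: 35.44 : 100.00 : 94.04 : 29.47

35.44 : 100.00 : 94.04 : 29.47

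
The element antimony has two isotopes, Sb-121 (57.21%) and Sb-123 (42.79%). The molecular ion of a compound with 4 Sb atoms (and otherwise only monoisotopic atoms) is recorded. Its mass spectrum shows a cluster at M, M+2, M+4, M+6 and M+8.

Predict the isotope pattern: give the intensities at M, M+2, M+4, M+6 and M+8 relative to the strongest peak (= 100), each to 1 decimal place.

29.8 : 89.1 : 100.0 : 49.9 : 9.3

Each Sb atom is independently Sb-121 (p = 0.5721) or Sb-123 (q = 0.4279); the cluster is the binomial expansion (p + q)^4.
P(M) = 0.5721^4 = 0.107124
P(M+2) = 4 × 0.5721^3 × 0.4279^1 = 0.320493
P(M+4) = 6 × 0.5721^2 × 0.4279^2 = 0.359567
P(M+6) = 4 × 0.5721^1 × 0.4279^3 = 0.179291
P(M+8) = 0.4279^4 = 0.033525
The M+4 peak is largest (0.359567); scaling to 100 gives 29.8 : 89.1 : 100.0 : 49.9 : 9.3.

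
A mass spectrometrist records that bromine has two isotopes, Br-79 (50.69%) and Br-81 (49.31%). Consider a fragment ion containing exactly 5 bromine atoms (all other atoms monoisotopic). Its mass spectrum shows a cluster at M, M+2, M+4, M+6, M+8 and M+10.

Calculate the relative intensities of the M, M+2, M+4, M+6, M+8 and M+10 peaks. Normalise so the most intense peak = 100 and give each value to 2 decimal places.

10.57 : 51.40 : 100.00 : 97.28 : 47.31 : 9.21

The 5 Br atoms are independent, so intensities follow the terms of (0.5069 + 0.4931)^5.
P(M) = 0.5069^5 = 0.033467
P(M+2) = 5 × 0.5069^4 × 0.4931^1 = 0.162777
P(M+4) = 10 × 0.5069^3 × 0.4931^2 = 0.316692
P(M+6) = 10 × 0.5069^2 × 0.4931^3 = 0.308070
P(M+8) = 5 × 0.5069^1 × 0.4931^4 = 0.149842
P(M+10) = 0.4931^5 = 0.029152
The M+4 peak is largest (0.316692); scaling to 100 gives 10.57 : 51.40 : 100.00 : 97.28 : 47.31 : 9.21.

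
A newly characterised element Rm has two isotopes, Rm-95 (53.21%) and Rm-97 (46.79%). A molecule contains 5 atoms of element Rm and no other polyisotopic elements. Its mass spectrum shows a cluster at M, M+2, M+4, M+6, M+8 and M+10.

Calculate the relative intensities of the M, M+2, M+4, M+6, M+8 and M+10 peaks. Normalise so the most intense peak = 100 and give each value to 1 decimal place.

The 5 Rm atoms are independent, so intensities follow the terms of (0.5321 + 0.4679)^5.
P(M) = 0.5321^5 = 0.042655
P(M+2) = 5 × 0.5321^4 × 0.4679^1 = 0.187541
P(M+4) = 10 × 0.5321^3 × 0.4679^2 = 0.329827
P(M+6) = 10 × 0.5321^2 × 0.4679^3 = 0.290032
P(M+8) = 5 × 0.5321^1 × 0.4679^4 = 0.127519
P(M+10) = 0.4679^5 = 0.022427
The M+4 peak is largest (0.329827); scaling to 100 gives 12.9 : 56.9 : 100.0 : 87.9 : 38.7 : 6.8.

12.9 : 56.9 : 100.0 : 87.9 : 38.7 : 6.8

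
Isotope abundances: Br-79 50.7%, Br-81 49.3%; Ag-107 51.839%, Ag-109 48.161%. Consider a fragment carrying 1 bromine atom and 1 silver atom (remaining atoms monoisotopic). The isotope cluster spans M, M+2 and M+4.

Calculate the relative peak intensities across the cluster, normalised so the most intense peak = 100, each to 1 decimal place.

52.6 : 100.0 : 47.5

Bromine pattern (n=1): 0.5070 : 0.4930
Silver pattern (n=1): 0.51839 : 0.48161
Convolve the two distributions (both contribute in 2-u steps):
  M: 0.5070×0.51839 = 0.262824
  M+2: 0.5070×0.48161 + 0.4930×0.51839 = 0.499743
  M+4: 0.4930×0.48161 = 0.237434
Scale to base peak (0.499743) = 100: 52.6 : 100.0 : 47.5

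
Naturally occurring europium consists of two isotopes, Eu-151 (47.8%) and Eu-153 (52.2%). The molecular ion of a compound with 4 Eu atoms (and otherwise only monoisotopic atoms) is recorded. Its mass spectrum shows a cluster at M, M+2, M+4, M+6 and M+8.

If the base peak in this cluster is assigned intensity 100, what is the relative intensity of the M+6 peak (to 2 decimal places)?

Term probabilities: M 0.0522, M+2 0.2280, M+4 0.3735, M+6 0.2720, M+8 0.0742. Base peak = M+4.
P(M+4) = C(4,2) × 0.478^2 × 0.522^2 = 6 × 0.228484 × 0.272484 = 0.373549 (base)
P(M+6) = C(4,3) × 0.478^1 × 0.522^3 = 4 × 0.4780 × 0.14223665 = 0.271956
Relative intensity = 0.271956 / 0.373549 × 100 = 72.80

72.80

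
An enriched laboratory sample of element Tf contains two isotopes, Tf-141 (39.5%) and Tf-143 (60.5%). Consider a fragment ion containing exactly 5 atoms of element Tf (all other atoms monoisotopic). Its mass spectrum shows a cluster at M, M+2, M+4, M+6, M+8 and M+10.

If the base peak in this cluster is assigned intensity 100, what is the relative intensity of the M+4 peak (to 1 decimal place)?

(0.395 + 0.605)^5 gives M 0.0096, M+2 0.0736, M+4 0.2256, M+6 0.3455, M+8 0.2646, M+10 0.0811; the largest is M+6.
P(M+6) = C(5,3) × 0.395^2 × 0.605^3 = 10 × 0.156025 × 0.22144512 = 0.345510 (base)
P(M+4) = C(5,2) × 0.395^3 × 0.605^2 = 10 × 0.06162988 × 0.366025 = 0.225581
Relative intensity = 0.225581 / 0.345510 × 100 = 65.3

65.3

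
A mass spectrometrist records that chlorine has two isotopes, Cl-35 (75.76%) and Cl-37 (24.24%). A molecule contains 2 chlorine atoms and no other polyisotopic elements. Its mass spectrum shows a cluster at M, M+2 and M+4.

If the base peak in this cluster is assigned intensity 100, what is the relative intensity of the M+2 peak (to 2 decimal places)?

(0.7576 + 0.2424)^2 gives M 0.5740, M+2 0.3673, M+4 0.0588; the largest is M.
P(M) = C(2,0) × 0.7576^2 × 0.2424^0 = 1 × 0.57395776 × 1.0000 = 0.573958 (base)
P(M+2) = C(2,1) × 0.7576^1 × 0.2424^1 = 2 × 0.7576 × 0.2424 = 0.367284
Relative intensity = 0.367284 / 0.573958 × 100 = 63.99

63.99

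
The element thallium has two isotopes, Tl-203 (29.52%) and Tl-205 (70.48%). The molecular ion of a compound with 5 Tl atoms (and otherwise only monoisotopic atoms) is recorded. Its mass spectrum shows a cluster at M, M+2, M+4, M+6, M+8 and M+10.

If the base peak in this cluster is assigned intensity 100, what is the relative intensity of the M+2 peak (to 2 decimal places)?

Term probabilities: M 0.0022, M+2 0.0268, M+4 0.1278, M+6 0.3051, M+8 0.3642, M+10 0.1739. Base peak = M+8.
P(M+8) = C(5,4) × 0.2952^1 × 0.7048^4 = 5 × 0.2952 × 0.24675365 = 0.364208 (base)
P(M+2) = C(5,1) × 0.2952^4 × 0.7048^1 = 5 × 0.00759391 × 0.7048 = 0.026761
Relative intensity = 0.026761 / 0.364208 × 100 = 7.35

7.35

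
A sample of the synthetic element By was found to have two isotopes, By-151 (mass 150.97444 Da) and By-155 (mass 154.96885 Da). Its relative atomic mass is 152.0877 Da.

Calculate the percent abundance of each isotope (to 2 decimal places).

By-151: 72.13%, By-155: 27.87%

Let x be the fractional abundance of By-151; then By-155 has abundance 1 − x.
150.97444·x + 154.96885·(1 − x) = 152.0877
(150.97444 − 154.96885)·x = 152.0877 − 154.96885
x = -2.88115 / -3.99441 = 0.72130 → 72.13% By-151, 27.87% By-155.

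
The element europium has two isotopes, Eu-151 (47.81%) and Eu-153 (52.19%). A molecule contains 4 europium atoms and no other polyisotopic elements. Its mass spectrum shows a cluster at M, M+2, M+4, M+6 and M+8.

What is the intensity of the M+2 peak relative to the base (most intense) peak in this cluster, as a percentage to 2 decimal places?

61.07%

Binomial terms of (0.4781 + 0.5219)^4: M 0.0522, M+2 0.2281, M+4 0.3736, M+6 0.2719, M+8 0.0742 → M+4 is the base peak.
P(M+4) = C(4,2) × 0.4781^2 × 0.5219^2 = 6 × 0.22857961 × 0.27237961 = 0.373563 (base)
P(M+2) = C(4,1) × 0.4781^3 × 0.5219^1 = 4 × 0.10928391 × 0.5219 = 0.228141
Relative intensity = 0.228141 / 0.373563 × 100 = 61.07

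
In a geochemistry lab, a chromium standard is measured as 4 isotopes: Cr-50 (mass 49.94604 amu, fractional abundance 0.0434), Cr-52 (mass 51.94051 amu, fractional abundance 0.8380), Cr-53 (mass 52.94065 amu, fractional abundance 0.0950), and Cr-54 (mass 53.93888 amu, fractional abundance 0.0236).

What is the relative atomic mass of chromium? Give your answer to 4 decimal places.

51.9961 amu

Ar = Σ fᵢ·mᵢ = 0.0434 × 49.94604 + 0.8380 × 51.94051 + 0.0950 × 52.94065 + 0.0236 × 53.93888
= 2.167658 + 43.526147 + 5.029362 + 1.272958 = 51.996125 amu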